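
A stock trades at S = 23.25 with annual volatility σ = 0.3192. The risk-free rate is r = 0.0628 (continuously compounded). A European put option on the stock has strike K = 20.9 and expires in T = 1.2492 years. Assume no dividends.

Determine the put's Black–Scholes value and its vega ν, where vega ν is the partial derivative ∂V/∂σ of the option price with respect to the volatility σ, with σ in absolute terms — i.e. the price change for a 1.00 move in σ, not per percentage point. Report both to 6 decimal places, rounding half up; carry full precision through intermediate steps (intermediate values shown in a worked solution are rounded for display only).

price = 1.440991
ν = 8.131527

σ√T = 0.3192·√1.2492 = 0.356762
d₁ = (ln(S/K) + (r+σ²/2)T) / (σ√T) = (ln(23.25/20.9) + (0.0628+0.3192²/2)·1.2492) / 0.356762 = (0.106556 + 0.142089) / 0.356762 = 0.696950
d₂ = d₁ − σ√T = 0.696950 − 0.356762 = 0.340188
e^{−rT} = e^{−0.0628·1.2492} = 0.924549
N(−d₁) = 0.242917,  N(−d₂) = 0.366858
Put price V = K·e^{−rT}·N(−d₂) − S·N(−d₁) = 7.088813 − 5.647822 = 1.440991
φ(d₁) = (1/√(2π))·e^{−d₁²/2} = 0.312920
ν = S·φ(d₁)·√T = 8.131527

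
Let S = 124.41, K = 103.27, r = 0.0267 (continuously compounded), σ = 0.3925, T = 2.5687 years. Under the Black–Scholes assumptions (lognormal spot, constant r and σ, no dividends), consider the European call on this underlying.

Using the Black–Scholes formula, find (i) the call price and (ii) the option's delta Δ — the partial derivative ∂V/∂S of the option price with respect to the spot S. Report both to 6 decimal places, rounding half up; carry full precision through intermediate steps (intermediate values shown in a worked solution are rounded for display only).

price = 43.373211
Δ = 0.764117

σ√T = 0.3925·√2.5687 = 0.629066
d₁ = (ln(S/K) + (r+σ²/2)T) / (σ√T) = (ln(124.41/103.27) + (0.0267+0.3925²/2)·2.5687) / 0.629066 = (0.186236 + 0.266446) / 0.629066 = 0.719610
d₂ = d₁ − σ√T = 0.719610 − 0.629066 = 0.090543
e^{−rT} = e^{−0.0267·2.5687} = 0.933715
N(d₁) = 0.764117,  N(d₂) = 0.536072
Call price V = S·N(d₁) − K·e^{−rT}·N(d₂) = 95.063833 − 51.690622 = 43.373211
Δ = N(d₁) = 0.764117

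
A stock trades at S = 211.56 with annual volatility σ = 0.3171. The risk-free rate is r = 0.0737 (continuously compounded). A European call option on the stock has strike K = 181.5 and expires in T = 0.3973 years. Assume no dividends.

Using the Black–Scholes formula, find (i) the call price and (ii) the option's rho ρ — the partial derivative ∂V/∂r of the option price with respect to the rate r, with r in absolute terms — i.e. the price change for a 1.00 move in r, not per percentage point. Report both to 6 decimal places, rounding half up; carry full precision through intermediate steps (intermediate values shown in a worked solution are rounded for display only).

σ√T = 0.3171·√0.3973 = 0.199874
d₁ = (ln(S/K) + (r+σ²/2)T) / (σ√T) = (ln(211.56/181.5) + (0.0737+0.3171²/2)·0.3973) / 0.199874 = (0.153253 + 0.049256) / 0.199874 = 1.013184
d₂ = d₁ − σ√T = 1.013184 − 0.199874 = 0.813310
e^{−rT} = e^{−0.0737·0.3973} = 0.971144
N(d₁) = 0.844514,  N(d₂) = 0.791980
Call price V = S·N(d₁) − K·e^{−rT}·N(d₂) = 178.665343 − 139.596393 = 39.068950
ρ = K·T·e^{−rT}·N(d₂) = 55.461647

price = 39.068950
ρ = 55.461647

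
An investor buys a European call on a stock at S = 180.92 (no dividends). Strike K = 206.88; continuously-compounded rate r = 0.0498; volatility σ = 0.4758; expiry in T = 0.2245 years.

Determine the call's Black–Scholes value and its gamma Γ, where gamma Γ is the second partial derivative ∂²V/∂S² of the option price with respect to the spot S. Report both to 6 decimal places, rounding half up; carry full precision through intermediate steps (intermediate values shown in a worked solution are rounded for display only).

price = 7.963280
Γ = 0.008908

σ√T = 0.4758·√0.2245 = 0.225441
d₁ = (ln(S/K) + (r+σ²/2)T) / (σ√T) = (ln(180.92/206.88) + (0.0498+0.4758²/2)·0.2245) / 0.225441 = (-0.134084 + 0.036592) / 0.225441 = -0.432451
d₂ = d₁ − σ√T = -0.432451 − 0.225441 = -0.657892
e^{−rT} = e^{−0.0498·0.2245} = 0.988882
N(d₁) = 0.332707,  N(d₂) = 0.255304
Call price V = S·N(d₁) − K·e^{−rT}·N(d₂) = 60.193331 − 52.230051 = 7.963280
φ(d₁) = (1/√(2π))·e^{−d₁²/2} = 0.363329
Γ = φ(d₁) / (S·σ·√T) = 0.008908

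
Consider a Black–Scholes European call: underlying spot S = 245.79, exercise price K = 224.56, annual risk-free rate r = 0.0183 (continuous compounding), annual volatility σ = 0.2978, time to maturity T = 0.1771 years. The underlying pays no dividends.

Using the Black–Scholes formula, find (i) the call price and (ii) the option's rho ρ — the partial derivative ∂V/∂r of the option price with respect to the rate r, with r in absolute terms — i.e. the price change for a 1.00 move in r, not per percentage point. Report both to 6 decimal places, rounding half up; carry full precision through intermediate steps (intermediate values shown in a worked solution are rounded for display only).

price = 25.830150
ρ = 29.850176

σ√T = 0.2978·√0.1771 = 0.125324
d₁ = (ln(S/K) + (r+σ²/2)T) / (σ√T) = (ln(245.79/224.56) + (0.0183+0.2978²/2)·0.1771) / 0.125324 = (0.090335 + 0.011094) / 0.125324 = 0.809331
d₂ = d₁ − σ√T = 0.809331 − 0.125324 = 0.684007
e^{−rT} = e^{−0.0183·0.1771} = 0.996764
N(d₁) = 0.790838,  N(d₂) = 0.753015
Call price V = S·N(d₁) − K·e^{−rT}·N(d₂) = 194.379987 − 168.549837 = 25.830150
ρ = K·T·e^{−rT}·N(d₂) = 29.850176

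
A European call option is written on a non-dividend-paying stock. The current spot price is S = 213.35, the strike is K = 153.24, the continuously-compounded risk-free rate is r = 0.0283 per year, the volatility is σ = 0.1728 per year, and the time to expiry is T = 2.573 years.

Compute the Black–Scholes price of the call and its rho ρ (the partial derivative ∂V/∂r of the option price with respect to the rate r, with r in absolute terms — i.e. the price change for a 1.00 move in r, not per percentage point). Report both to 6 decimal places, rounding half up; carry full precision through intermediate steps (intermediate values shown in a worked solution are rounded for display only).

price = 72.423430
ρ = 332.228616

σ√T = 0.1728·√2.573 = 0.277181
d₁ = (ln(S/K) + (r+σ²/2)T) / (σ√T) = (ln(213.35/153.24) + (0.0283+0.1728²/2)·2.573) / 0.277181 = (0.330929 + 0.111231) / 0.277181 = 1.595200
d₂ = d₁ − σ√T = 1.595200 − 0.277181 = 1.318019
e^{−rT} = e^{−0.0283·2.573} = 0.929772
N(d₁) = 0.944666,  N(d₂) = 0.906251
Call price V = S·N(d₁) − K·e^{−rT}·N(d₂) = 201.544539 − 129.121110 = 72.423430
ρ = K·T·e^{−rT}·N(d₂) = 332.228616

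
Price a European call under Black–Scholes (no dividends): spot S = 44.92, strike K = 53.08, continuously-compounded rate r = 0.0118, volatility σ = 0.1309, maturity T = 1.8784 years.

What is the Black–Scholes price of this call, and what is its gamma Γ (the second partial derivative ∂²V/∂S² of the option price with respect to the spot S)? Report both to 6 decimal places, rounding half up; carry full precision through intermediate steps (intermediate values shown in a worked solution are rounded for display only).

price = 1.026492
Γ = 0.038279

σ√T = 0.1309·√1.8784 = 0.179405
d₁ = (ln(S/K) + (r+σ²/2)T) / (σ√T) = (ln(44.92/53.08) + (0.0118+0.1309²/2)·1.8784) / 0.179405 = (-0.166917 + 0.038258) / 0.179405 = -0.717144
d₂ = d₁ − σ√T = -0.717144 − 0.179405 = -0.896549
e^{−rT} = e^{−0.0118·1.8784} = 0.978079
N(d₁) = 0.236643,  N(d₂) = 0.184980
Call price V = S·N(d₁) − K·e^{−rT}·N(d₂) = 10.629988 − 9.603496 = 1.026492
φ(d₁) = (1/√(2π))·e^{−d₁²/2} = 0.308484
Γ = φ(d₁) / (S·σ·√T) = 0.038279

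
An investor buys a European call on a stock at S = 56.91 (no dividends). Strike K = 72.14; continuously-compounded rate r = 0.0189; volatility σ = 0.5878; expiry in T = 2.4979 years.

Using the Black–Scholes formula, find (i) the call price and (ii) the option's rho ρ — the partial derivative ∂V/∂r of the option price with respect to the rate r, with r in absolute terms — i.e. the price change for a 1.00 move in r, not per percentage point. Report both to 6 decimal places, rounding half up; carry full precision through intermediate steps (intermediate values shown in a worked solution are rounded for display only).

price = 16.968601
ρ = 43.275754

σ√T = 0.5878·√2.4979 = 0.929003
d₁ = (ln(S/K) + (r+σ²/2)T) / (σ√T) = (ln(56.91/72.14) + (0.0189+0.5878²/2)·2.4979) / 0.929003 = (-0.237138 + 0.478734) / 0.929003 = 0.260059
d₂ = d₁ − σ√T = 0.260059 − 0.929003 = -0.668944
e^{−rT} = e^{−0.0189·2.4979} = 0.953887
N(d₁) = 0.602591,  N(d₂) = 0.251766
Call price V = S·N(d₁) − K·e^{−rT}·N(d₂) = 34.293455 − 17.324854 = 16.968601
ρ = K·T·e^{−rT}·N(d₂) = 43.275754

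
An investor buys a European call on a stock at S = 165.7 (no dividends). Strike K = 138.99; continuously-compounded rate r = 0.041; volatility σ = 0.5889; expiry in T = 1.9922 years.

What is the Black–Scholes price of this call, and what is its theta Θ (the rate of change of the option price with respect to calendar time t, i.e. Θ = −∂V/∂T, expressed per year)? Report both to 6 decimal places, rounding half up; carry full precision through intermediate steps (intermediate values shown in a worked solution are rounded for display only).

price = 68.261350
Θ = -13.005072

σ√T = 0.5889·√1.9922 = 0.831205
d₁ = (ln(S/K) + (r+σ²/2)T) / (σ√T) = (ln(165.7/138.99) + (0.041+0.5889²/2)·1.9922) / 0.831205 = (0.175777 + 0.427131) / 0.831205 = 0.725342
d₂ = d₁ − σ√T = 0.725342 − 0.831205 = -0.105863
e^{−rT} = e^{−0.041·1.9922} = 0.921567
N(d₁) = 0.765879,  N(d₂) = 0.457846
Call price V = S·N(d₁) − K·e^{−rT}·N(d₂) = 126.906135 − 58.644785 = 68.261350
φ(d₁) = (1/√(2π))·e^{−d₁²/2} = 0.306665
Θ = −S·φ(d₁)·σ/(2√T) − r·K·e^{−rT}·N(d₂) = −10.600636 − 2.404436 = -13.005072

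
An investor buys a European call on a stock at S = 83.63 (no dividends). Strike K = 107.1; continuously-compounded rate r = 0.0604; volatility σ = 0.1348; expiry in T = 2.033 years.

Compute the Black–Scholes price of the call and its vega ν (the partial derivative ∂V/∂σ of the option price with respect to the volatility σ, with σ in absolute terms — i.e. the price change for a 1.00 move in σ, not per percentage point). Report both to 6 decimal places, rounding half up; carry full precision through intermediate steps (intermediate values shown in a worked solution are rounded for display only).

price = 2.659516
ν = 40.848306

σ√T = 0.1348·√2.033 = 0.192202
d₁ = (ln(S/K) + (r+σ²/2)T) / (σ√T) = (ln(83.63/107.1) + (0.0604+0.1348²/2)·2.033) / 0.192202 = (-0.247361 + 0.141264) / 0.192202 = -0.552005
d₂ = d₁ − σ√T = -0.552005 − 0.192202 = -0.744207
e^{−rT} = e^{−0.0604·2.033} = 0.884447
N(d₁) = 0.290473,  N(d₂) = 0.228376
Call price V = S·N(d₁) − K·e^{−rT}·N(d₂) = 24.292216 − 21.632699 = 2.659516
φ(d₁) = (1/√(2π))·e^{−d₁²/2} = 0.342565
ν = S·φ(d₁)·√T = 40.848306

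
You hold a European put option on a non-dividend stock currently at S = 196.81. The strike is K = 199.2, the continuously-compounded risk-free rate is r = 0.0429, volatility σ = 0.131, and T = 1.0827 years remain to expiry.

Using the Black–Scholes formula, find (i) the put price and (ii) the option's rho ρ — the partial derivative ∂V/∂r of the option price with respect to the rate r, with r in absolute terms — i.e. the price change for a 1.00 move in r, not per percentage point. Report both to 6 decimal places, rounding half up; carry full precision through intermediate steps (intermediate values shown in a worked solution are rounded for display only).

price = 7.520090
ρ = -87.910713

σ√T = 0.131·√1.0827 = 0.136309
d₁ = (ln(S/K) + (r+σ²/2)T) / (σ√T) = (ln(196.81/199.2) + (0.0429+0.131²/2)·1.0827) / 0.136309 = (-0.012071 + 0.055738) / 0.136309 = 0.320355
d₂ = d₁ − σ√T = 0.320355 − 0.136309 = 0.184046
e^{−rT} = e^{−0.0429·1.0827} = 0.954614
N(−d₁) = 0.374350,  N(−d₂) = 0.426989
Put price V = K·e^{−rT}·N(−d₂) − S·N(−d₁) = 81.195819 − 73.675729 = 7.520090
ρ = −K·T·e^{−rT}·N(−d₂) = -87.910713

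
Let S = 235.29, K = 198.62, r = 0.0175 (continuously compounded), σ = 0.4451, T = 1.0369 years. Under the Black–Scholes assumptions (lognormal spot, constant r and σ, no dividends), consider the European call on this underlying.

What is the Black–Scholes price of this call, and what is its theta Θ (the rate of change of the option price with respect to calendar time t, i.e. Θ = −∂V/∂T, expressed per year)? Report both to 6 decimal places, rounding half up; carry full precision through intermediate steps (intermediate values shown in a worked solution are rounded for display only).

price = 61.886310
Θ = -18.671038

σ√T = 0.4451·√1.0369 = 0.453238
d₁ = (ln(S/K) + (r+σ²/2)T) / (σ√T) = (ln(235.29/198.62) + (0.0175+0.4451²/2)·1.0369) / 0.453238 = (0.169425 + 0.120858) / 0.453238 = 0.640466
d₂ = d₁ − σ√T = 0.640466 − 0.453238 = 0.187228
e^{−rT} = e^{−0.0175·1.0369} = 0.982018
N(d₁) = 0.739065,  N(d₂) = 0.574259
Call price V = S·N(d₁) − K·e^{−rT}·N(d₂) = 173.894635 − 112.008324 = 61.886310
φ(d₁) = (1/√(2π))·e^{−d₁²/2} = 0.324965
Θ = −S·φ(d₁)·σ/(2√T) − r·K·e^{−rT}·N(d₂) = −16.710892 − 1.960146 = -18.671038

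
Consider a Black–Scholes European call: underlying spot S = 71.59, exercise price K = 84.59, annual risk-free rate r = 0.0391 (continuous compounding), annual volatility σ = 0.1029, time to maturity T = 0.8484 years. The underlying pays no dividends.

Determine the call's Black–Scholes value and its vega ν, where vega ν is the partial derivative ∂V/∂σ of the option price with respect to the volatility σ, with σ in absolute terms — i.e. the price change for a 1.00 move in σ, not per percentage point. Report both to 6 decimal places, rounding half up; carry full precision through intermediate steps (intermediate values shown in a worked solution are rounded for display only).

price = 0.259697
ν = 10.389145

σ√T = 0.1029·√0.8484 = 0.094780
d₁ = (ln(S/K) + (r+σ²/2)T) / (σ√T) = (ln(71.59/84.59) + (0.0391+0.1029²/2)·0.8484) / 0.094780 = (-0.166861 + 0.037664) / 0.094780 = -1.363124
d₂ = d₁ − σ√T = -1.363124 − 0.094780 = -1.457904
e^{−rT} = e^{−0.0391·0.8484} = 0.967372
N(d₁) = 0.086422,  N(d₂) = 0.072434
Call price V = S·N(d₁) − K·e^{−rT}·N(d₂) = 6.186929 − 5.927232 = 0.259697
φ(d₁) = (1/√(2π))·e^{−d₁²/2} = 0.157553
ν = S·φ(d₁)·√T = 10.389145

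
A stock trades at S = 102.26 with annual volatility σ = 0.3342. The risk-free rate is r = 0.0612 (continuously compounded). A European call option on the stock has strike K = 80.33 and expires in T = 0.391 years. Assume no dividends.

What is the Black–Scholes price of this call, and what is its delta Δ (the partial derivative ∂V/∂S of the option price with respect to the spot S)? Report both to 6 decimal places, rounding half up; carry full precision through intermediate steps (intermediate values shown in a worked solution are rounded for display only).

σ√T = 0.3342·√0.391 = 0.208975
d₁ = (ln(S/K) + (r+σ²/2)T) / (σ√T) = (ln(102.26/80.33) + (0.0612+0.3342²/2)·0.391) / 0.208975 = (0.241375 + 0.045765) / 0.208975 = 1.374038
d₂ = d₁ − σ√T = 1.374038 − 0.208975 = 1.165063
e^{−rT} = e^{−0.0612·0.391} = 0.976355
N(d₁) = 0.915285,  N(d₂) = 0.878003
Call price V = S·N(d₁) − K·e^{−rT}·N(d₂) = 93.597054 − 68.862308 = 24.734746
Δ = N(d₁) = 0.915285

price = 24.734746
Δ = 0.915285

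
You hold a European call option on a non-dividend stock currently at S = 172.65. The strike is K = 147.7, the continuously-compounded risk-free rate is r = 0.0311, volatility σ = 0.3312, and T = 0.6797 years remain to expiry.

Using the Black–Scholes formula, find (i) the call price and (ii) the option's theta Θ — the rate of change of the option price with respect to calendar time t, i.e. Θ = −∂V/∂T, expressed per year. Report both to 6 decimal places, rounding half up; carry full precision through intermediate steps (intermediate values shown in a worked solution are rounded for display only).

price = 34.719297
Θ = -13.291419

σ√T = 0.3312·√0.6797 = 0.273054
d₁ = (ln(S/K) + (r+σ²/2)T) / (σ√T) = (ln(172.65/147.7) + (0.0311+0.3312²/2)·0.6797) / 0.273054 = (0.156083 + 0.058418) / 0.273054 = 0.785563
d₂ = d₁ − σ√T = 0.785563 − 0.273054 = 0.512508
e^{−rT} = e^{−0.0311·0.6797} = 0.979083
N(d₁) = 0.783938,  N(d₂) = 0.695852
Call price V = S·N(d₁) − K·e^{−rT}·N(d₂) = 135.346915 − 100.627618 = 34.719297
φ(d₁) = (1/√(2π))·e^{−d₁²/2} = 0.293026
Θ = −S·φ(d₁)·σ/(2√T) − r·K·e^{−rT}·N(d₂) = −10.161900 − 3.129519 = -13.291419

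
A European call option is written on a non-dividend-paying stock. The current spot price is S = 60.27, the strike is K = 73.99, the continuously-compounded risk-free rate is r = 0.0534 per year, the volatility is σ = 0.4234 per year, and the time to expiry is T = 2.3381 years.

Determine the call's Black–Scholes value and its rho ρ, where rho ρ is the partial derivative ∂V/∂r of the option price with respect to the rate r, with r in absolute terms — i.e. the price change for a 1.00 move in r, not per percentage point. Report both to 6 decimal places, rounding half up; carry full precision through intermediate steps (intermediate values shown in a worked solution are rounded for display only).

σ√T = 0.4234·√2.3381 = 0.647414
d₁ = (ln(S/K) + (r+σ²/2)T) / (σ√T) = (ln(60.27/73.99) + (0.0534+0.4234²/2)·2.3381) / 0.647414 = (-0.205095 + 0.334427) / 0.647414 = 0.199767
d₂ = d₁ − σ√T = 0.199767 − 0.647414 = -0.447648
e^{−rT} = e^{−0.0534·2.3381} = 0.882625
N(d₁) = 0.579168,  N(d₂) = 0.327204
Call price V = S·N(d₁) − K·e^{−rT}·N(d₂) = 34.906482 − 21.368182 = 13.538300
ρ = K·T·e^{−rT}·N(d₂) = 49.960947

price = 13.538300
ρ = 49.960947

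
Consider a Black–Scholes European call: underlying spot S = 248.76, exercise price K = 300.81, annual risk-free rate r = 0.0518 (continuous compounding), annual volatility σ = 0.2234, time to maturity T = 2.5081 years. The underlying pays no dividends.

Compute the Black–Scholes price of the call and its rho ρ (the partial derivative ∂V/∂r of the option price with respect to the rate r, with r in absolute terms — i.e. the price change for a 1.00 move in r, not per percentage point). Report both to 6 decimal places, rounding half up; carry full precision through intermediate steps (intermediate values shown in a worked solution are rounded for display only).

σ√T = 0.2234·√2.5081 = 0.353798
d₁ = (ln(S/K) + (r+σ²/2)T) / (σ√T) = (ln(248.76/300.81) + (0.0518+0.2234²/2)·2.5081) / 0.353798 = (-0.189990 + 0.192506) / 0.353798 = 0.007111
d₂ = d₁ − σ√T = 0.007111 − 0.353798 = -0.346687
e^{−rT} = e^{−0.0518·2.5081} = 0.878166
N(d₁) = 0.502837,  N(d₂) = 0.364413
Call price V = S·N(d₁) − K·e^{−rT}·N(d₂) = 125.085706 − 96.263805 = 28.821901
ρ = K·T·e^{−rT}·N(d₂) = 241.439250

price = 28.821901
ρ = 241.439250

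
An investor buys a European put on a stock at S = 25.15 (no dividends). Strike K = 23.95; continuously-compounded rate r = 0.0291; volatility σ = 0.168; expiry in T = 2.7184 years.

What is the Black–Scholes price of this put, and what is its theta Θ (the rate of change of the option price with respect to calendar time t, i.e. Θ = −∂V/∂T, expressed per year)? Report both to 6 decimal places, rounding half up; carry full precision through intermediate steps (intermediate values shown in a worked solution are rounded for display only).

σ√T = 0.168·√2.7184 = 0.276991
d₁ = (ln(S/K) + (r+σ²/2)T) / (σ√T) = (ln(25.15/23.95) + (0.0291+0.168²/2)·2.7184) / 0.276991 = (0.048890 + 0.117468) / 0.276991 = 0.600586
d₂ = d₁ − σ√T = 0.600586 − 0.276991 = 0.323595
e^{−rT} = e^{−0.0291·2.7184} = 0.923942
N(−d₁) = 0.274058,  N(−d₂) = 0.373122
Put price V = K·e^{−rT}·N(−d₂) − S·N(−d₁) = 8.256609 − 6.892555 = 1.364055
φ(d₁) = (1/√(2π))·e^{−d₁²/2} = 0.333107
Θ = −S·φ(d₁)·σ/(2√T) + r·K·e^{−rT}·N(−d₂) = −0.426820 + 0.240267 = -0.186553

price = 1.364055
Θ = -0.186553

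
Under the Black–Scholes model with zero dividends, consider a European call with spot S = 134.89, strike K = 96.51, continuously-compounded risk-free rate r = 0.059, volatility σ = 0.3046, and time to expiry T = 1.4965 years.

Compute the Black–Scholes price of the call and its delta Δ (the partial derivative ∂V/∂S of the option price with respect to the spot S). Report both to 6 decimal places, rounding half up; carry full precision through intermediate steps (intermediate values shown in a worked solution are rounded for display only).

σ√T = 0.3046·√1.4965 = 0.372622
d₁ = (ln(S/K) + (r+σ²/2)T) / (σ√T) = (ln(134.89/96.51) + (0.059+0.3046²/2)·1.4965) / 0.372622 = (0.334813 + 0.157717) / 0.372622 = 1.321796
d₂ = d₁ − σ√T = 1.321796 − 0.372622 = 0.949174
e^{−rT} = e^{−0.059·1.4965} = 0.915492
N(d₁) = 0.906882,  N(d₂) = 0.828734
Call price V = S·N(d₁) − K·e^{−rT}·N(d₂) = 122.329307 − 73.222084 = 49.107223
Δ = N(d₁) = 0.906882

price = 49.107223
Δ = 0.906882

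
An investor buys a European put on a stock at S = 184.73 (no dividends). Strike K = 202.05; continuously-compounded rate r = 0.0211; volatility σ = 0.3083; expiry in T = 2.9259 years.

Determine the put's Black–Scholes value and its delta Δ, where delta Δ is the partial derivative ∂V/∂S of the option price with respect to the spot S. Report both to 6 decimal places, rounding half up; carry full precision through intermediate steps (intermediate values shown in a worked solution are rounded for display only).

σ√T = 0.3083·√2.9259 = 0.527355
d₁ = (ln(S/K) + (r+σ²/2)T) / (σ√T) = (ln(184.73/202.05) + (0.0211+0.3083²/2)·2.9259) / 0.527355 = (-0.089620 + 0.200788) / 0.527355 = 0.210804
d₂ = d₁ − σ√T = 0.210804 − 0.527355 = -0.316552
e^{−rT} = e^{−0.0211·2.9259} = 0.940131
N(−d₁) = 0.416520,  N(−d₂) = 0.624208
Put price V = K·e^{−rT}·N(−d₂) − S·N(−d₁) = 118.570440 − 76.943790 = 41.626650
Δ = −N(−d₁) = -0.416520

price = 41.626650
Δ = -0.416520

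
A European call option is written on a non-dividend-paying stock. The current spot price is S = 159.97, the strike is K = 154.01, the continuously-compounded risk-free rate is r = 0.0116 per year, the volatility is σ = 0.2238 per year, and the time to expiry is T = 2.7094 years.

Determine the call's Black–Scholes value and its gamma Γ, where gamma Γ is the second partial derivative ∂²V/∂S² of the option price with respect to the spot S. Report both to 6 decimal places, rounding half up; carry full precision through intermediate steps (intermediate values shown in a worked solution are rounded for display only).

price = 28.351276
Γ = 0.006316

σ√T = 0.2238·√2.7094 = 0.368381
d₁ = (ln(S/K) + (r+σ²/2)T) / (σ√T) = (ln(159.97/154.01) + (0.0116+0.2238²/2)·2.7094) / 0.368381 = (0.037969 + 0.099281) / 0.368381 = 0.372576
d₂ = d₁ − σ√T = 0.372576 − 0.368381 = 0.004196
e^{−rT} = e^{−0.0116·2.7094} = 0.969060
N(d₁) = 0.645268,  N(d₂) = 0.501674
Call price V = S·N(d₁) − K·e^{−rT}·N(d₂) = 103.223546 − 74.872269 = 28.351276
φ(d₁) = (1/√(2π))·e^{−d₁²/2} = 0.372192
Γ = φ(d₁) / (S·σ·√T) = 0.006316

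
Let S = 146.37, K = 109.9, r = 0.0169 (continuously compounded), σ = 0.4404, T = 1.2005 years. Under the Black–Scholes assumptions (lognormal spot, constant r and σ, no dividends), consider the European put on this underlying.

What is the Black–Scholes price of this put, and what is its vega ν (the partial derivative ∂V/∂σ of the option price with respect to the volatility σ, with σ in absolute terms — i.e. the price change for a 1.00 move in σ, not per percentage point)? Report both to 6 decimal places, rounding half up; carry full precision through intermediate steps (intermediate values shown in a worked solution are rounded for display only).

price = 9.482413
ν = 43.546791

σ√T = 0.4404·√1.2005 = 0.482535
d₁ = (ln(S/K) + (r+σ²/2)T) / (σ√T) = (ln(146.37/109.9) + (0.0169+0.4404²/2)·1.2005) / 0.482535 = (0.286567 + 0.136708) / 0.482535 = 0.877191
d₂ = d₁ − σ√T = 0.877191 − 0.482535 = 0.394657
e^{−rT} = e^{−0.0169·1.2005} = 0.979916
N(−d₁) = 0.190191,  N(−d₂) = 0.346548
Put price V = K·e^{−rT}·N(−d₂) − S·N(−d₁) = 37.320728 − 27.838315 = 9.482413
φ(d₁) = (1/√(2π))·e^{−d₁²/2} = 0.271533
ν = S·φ(d₁)·√T = 43.546791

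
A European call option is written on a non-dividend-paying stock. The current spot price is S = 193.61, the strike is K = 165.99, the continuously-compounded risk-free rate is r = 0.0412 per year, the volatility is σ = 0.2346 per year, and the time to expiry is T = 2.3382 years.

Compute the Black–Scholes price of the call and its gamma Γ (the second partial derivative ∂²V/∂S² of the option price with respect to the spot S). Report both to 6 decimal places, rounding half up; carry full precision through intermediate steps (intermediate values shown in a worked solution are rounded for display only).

σ√T = 0.2346·√2.3382 = 0.358731
d₁ = (ln(S/K) + (r+σ²/2)T) / (σ√T) = (ln(193.61/165.99) + (0.0412+0.2346²/2)·2.3382) / 0.358731 = (0.153918 + 0.160678) / 0.358731 = 0.876969
d₂ = d₁ − σ√T = 0.876969 − 0.358731 = 0.518238
e^{−rT} = e^{−0.0412·2.3382} = 0.908161
N(d₁) = 0.809748,  N(d₂) = 0.697854
Call price V = S·N(d₁) − K·e^{−rT}·N(d₂) = 156.775383 − 105.198434 = 51.576949
φ(d₁) = (1/√(2π))·e^{−d₁²/2} = 0.271586
Γ = φ(d₁) / (S·σ·√T) = 0.003910

price = 51.576949
Γ = 0.003910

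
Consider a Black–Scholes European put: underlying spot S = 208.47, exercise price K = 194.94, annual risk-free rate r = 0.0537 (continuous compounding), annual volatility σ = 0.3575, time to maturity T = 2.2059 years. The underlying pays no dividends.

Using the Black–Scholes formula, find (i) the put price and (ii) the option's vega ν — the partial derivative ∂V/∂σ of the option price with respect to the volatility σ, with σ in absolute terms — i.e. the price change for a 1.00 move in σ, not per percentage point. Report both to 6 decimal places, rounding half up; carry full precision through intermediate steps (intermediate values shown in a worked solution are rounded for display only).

σ√T = 0.3575·√2.2059 = 0.530969
d₁ = (ln(S/K) + (r+σ²/2)T) / (σ√T) = (ln(208.47/194.94) + (0.0537+0.3575²/2)·2.2059) / 0.530969 = (0.067103 + 0.259421) / 0.530969 = 0.614959
d₂ = d₁ − σ√T = 0.614959 − 0.530969 = 0.083990
e^{−rT} = e^{−0.0537·2.2059} = 0.888290
N(−d₁) = 0.269291,  N(−d₂) = 0.466532
Put price V = K·e^{−rT}·N(−d₂) − S·N(−d₁) = 80.786222 − 56.139067 = 24.647155
φ(d₁) = (1/√(2π))·e^{−d₁²/2} = 0.330210
ν = S·φ(d₁)·√T = 102.241438

price = 24.647155
ν = 102.241438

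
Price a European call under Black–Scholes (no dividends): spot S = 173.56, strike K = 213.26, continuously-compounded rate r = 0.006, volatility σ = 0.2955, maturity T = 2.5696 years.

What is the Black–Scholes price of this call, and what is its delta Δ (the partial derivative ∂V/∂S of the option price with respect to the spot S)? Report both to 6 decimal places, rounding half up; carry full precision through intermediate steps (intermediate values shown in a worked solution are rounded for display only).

price = 20.489798
Δ = 0.434286

σ√T = 0.2955·√2.5696 = 0.473686
d₁ = (ln(S/K) + (r+σ²/2)T) / (σ√T) = (ln(173.56/213.26) + (0.006+0.2955²/2)·2.5696) / 0.473686 = (-0.205989 + 0.127607) / 0.473686 = -0.165473
d₂ = d₁ − σ√T = -0.165473 − 0.473686 = -0.639158
e^{−rT} = e^{−0.006·2.5696} = 0.984701
N(d₁) = 0.434286,  N(d₂) = 0.261360
Call price V = S·N(d₁) − K·e^{−rT}·N(d₂) = 75.374671 − 54.884872 = 20.489798
Δ = N(d₁) = 0.434286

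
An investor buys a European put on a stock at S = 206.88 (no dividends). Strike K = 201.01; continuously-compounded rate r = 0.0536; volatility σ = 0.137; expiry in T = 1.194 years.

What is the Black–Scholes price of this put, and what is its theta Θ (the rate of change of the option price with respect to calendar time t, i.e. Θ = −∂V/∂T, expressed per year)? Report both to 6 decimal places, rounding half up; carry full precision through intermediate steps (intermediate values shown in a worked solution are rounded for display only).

price = 4.821099
Θ = -1.104706

σ√T = 0.137·√1.194 = 0.149700
d₁ = (ln(S/K) + (r+σ²/2)T) / (σ√T) = (ln(206.88/201.01) + (0.0536+0.137²/2)·1.194) / 0.149700 = (0.028784 + 0.075203) / 0.149700 = 0.694639
d₂ = d₁ − σ√T = 0.694639 − 0.149700 = 0.544939
e^{−rT} = e^{−0.0536·1.194} = 0.938007
N(−d₁) = 0.243641,  N(−d₂) = 0.292898
Put price V = K·e^{−rT}·N(−d₂) − S·N(−d₁) = 55.225474 − 50.404375 = 4.821099
φ(d₁) = (1/√(2π))·e^{−d₁²/2} = 0.313423
Θ = −S·φ(d₁)·σ/(2√T) + r·K·e^{−rT}·N(−d₂) = −4.064791 + 2.960085 = -1.104706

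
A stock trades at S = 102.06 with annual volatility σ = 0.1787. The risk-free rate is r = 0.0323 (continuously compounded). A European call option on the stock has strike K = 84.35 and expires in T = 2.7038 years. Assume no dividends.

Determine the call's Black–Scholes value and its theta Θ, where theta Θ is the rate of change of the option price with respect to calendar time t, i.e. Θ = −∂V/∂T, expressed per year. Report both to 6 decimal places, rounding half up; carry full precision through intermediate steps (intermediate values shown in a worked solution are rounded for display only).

σ√T = 0.1787·√2.7038 = 0.293841
d₁ = (ln(S/K) + (r+σ²/2)T) / (σ√T) = (ln(102.06/84.35) + (0.0323+0.1787²/2)·2.7038) / 0.293841 = (0.190586 + 0.130504) / 0.293841 = 1.092735
d₂ = d₁ − σ√T = 1.092735 − 0.293841 = 0.798894
e^{−rT} = e^{−0.0323·2.7038} = 0.916372
N(d₁) = 0.862745,  N(d₂) = 0.787824
Call price V = S·N(d₁) − K·e^{−rT}·N(d₂) = 88.051748 − 60.895651 = 27.156098
φ(d₁) = (1/√(2π))·e^{−d₁²/2} = 0.219594
Θ = −S·φ(d₁)·σ/(2√T) − r·K·e^{−rT}·N(d₂) = −1.217822 − 1.966930 = -3.184752

price = 27.156098
Θ = -3.184752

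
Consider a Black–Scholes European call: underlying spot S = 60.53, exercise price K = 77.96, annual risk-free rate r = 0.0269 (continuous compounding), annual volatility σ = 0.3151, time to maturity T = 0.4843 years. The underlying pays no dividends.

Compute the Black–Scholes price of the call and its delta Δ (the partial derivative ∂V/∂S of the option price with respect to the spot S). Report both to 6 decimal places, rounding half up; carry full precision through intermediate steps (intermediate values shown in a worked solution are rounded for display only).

σ√T = 0.3151·√0.4843 = 0.219283
d₁ = (ln(S/K) + (r+σ²/2)T) / (σ√T) = (ln(60.53/77.96) + (0.0269+0.3151²/2)·0.4843) / 0.219283 = (-0.253057 + 0.037070) / 0.219283 = -0.984965
d₂ = d₁ − σ√T = -0.984965 − 0.219283 = -1.204249
e^{−rT} = e^{−0.0269·0.4843} = 0.987057
N(d₁) = 0.162321,  N(d₂) = 0.114247
Call price V = S·N(d₁) − K·e^{−rT}·N(d₂) = 9.825262 − 8.791394 = 1.033868
Δ = N(d₁) = 0.162321

price = 1.033868
Δ = 0.162321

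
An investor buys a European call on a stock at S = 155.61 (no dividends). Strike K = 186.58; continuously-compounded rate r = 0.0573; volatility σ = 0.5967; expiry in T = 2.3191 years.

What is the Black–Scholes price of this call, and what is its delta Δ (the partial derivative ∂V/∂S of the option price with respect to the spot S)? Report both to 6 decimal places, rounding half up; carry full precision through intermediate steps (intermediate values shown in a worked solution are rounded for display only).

price = 52.085243
Δ = 0.655730

σ√T = 0.5967·√2.3191 = 0.908690
d₁ = (ln(S/K) + (r+σ²/2)T) / (σ√T) = (ln(155.61/186.58) + (0.0573+0.5967²/2)·2.3191) / 0.908690 = (-0.181507 + 0.545743) / 0.908690 = 0.400836
d₂ = d₁ − σ√T = 0.400836 − 0.908690 = -0.507854
e^{−rT} = e^{−0.0573·2.3191} = 0.875566
N(d₁) = 0.655730,  N(d₂) = 0.305778
Call price V = S·N(d₁) − K·e^{−rT}·N(d₂) = 102.038098 − 49.952855 = 52.085243
Δ = N(d₁) = 0.655730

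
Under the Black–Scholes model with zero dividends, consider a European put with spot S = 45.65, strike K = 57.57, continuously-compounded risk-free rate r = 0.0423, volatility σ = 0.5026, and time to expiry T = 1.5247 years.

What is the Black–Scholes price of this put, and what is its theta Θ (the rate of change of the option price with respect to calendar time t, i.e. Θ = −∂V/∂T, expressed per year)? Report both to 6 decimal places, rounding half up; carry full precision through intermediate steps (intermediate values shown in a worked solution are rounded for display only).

price = 16.724047
Θ = -2.061555

σ√T = 0.5026·√1.5247 = 0.620604
d₁ = (ln(S/K) + (r+σ²/2)T) / (σ√T) = (ln(45.65/57.57) + (0.0423+0.5026²/2)·1.5247) / 0.620604 = (-0.231998 + 0.257070) / 0.620604 = 0.040399
d₂ = d₁ − σ√T = 0.040399 − 0.620604 = -0.580205
e^{−rT} = e^{−0.0423·1.5247} = 0.937541
N(−d₁) = 0.483888,  N(−d₂) = 0.719112
Put price V = K·e^{−rT}·N(−d₂) − S·N(−d₁) = 38.813518 − 22.089471 = 16.724047
φ(d₁) = (1/√(2π))·e^{−d₁²/2} = 0.398617
Θ = −S·φ(d₁)·σ/(2√T) + r·K·e^{−rT}·N(−d₂) = −3.703367 + 1.641812 = -2.061555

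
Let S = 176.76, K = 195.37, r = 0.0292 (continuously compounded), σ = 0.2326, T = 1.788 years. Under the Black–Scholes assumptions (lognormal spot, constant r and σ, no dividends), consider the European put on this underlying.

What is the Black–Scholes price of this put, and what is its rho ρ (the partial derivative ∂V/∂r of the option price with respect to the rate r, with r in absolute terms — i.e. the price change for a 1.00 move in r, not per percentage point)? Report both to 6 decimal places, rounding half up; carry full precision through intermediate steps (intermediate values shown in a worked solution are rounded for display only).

price = 26.978580
ρ = -206.068522

σ√T = 0.2326·√1.788 = 0.311024
d₁ = (ln(S/K) + (r+σ²/2)T) / (σ√T) = (ln(176.76/195.37) + (0.0292+0.2326²/2)·1.788) / 0.311024 = (-0.100102 + 0.100577) / 0.311024 = 0.001528
d₂ = d₁ − σ√T = 0.001528 − 0.311024 = -0.309496
e^{−rT} = e^{−0.0292·1.788} = 0.949130
N(−d₁) = 0.499391,  N(−d₂) = 0.621528
Put price V = K·e^{−rT}·N(−d₂) − S·N(−d₁) = 115.250851 − 88.272271 = 26.978580
ρ = −K·T·e^{−rT}·N(−d₂) = -206.068522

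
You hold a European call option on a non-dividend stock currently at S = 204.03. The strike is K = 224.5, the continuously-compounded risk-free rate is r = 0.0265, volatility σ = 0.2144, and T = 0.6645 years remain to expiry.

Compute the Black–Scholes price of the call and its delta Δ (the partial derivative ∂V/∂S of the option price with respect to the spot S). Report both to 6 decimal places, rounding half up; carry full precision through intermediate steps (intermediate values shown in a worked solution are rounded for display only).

price = 7.952076
Δ = 0.359833

σ√T = 0.2144·√0.6645 = 0.174772
d₁ = (ln(S/K) + (r+σ²/2)T) / (σ√T) = (ln(204.03/224.5) + (0.0265+0.2144²/2)·0.6645) / 0.174772 = (-0.095609 + 0.032882) / 0.174772 = -0.358906
d₂ = d₁ − σ√T = -0.358906 − 0.174772 = -0.533678
e^{−rT} = e^{−0.0265·0.6645} = 0.982545
N(d₁) = 0.359833,  N(d₂) = 0.296782
Call price V = S·N(d₁) − K·e^{−rT}·N(d₂) = 73.416676 − 65.464600 = 7.952076
Δ = N(d₁) = 0.359833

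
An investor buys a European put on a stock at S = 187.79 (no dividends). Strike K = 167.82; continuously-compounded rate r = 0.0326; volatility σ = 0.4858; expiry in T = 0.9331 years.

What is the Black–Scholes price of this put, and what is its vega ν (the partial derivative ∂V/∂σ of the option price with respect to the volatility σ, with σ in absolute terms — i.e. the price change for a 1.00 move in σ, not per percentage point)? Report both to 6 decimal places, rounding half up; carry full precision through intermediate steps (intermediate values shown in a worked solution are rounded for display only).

price = 21.483540
ν = 62.582045

σ√T = 0.4858·√0.9331 = 0.469269
d₁ = (ln(S/K) + (r+σ²/2)T) / (σ√T) = (ln(187.79/167.82) + (0.0326+0.4858²/2)·0.9331) / 0.469269 = (0.112432 + 0.140526) / 0.469269 = 0.539047
d₂ = d₁ − σ√T = 0.539047 − 0.469269 = 0.069778
e^{−rT} = e^{−0.0326·0.9331} = 0.970039
N(−d₁) = 0.294927,  N(−d₂) = 0.472185
Put price V = K·e^{−rT}·N(−d₂) − S·N(−d₁) = 76.867911 − 55.384371 = 21.483540
φ(d₁) = (1/√(2π))·e^{−d₁²/2} = 0.344995
ν = S·φ(d₁)·√T = 62.582045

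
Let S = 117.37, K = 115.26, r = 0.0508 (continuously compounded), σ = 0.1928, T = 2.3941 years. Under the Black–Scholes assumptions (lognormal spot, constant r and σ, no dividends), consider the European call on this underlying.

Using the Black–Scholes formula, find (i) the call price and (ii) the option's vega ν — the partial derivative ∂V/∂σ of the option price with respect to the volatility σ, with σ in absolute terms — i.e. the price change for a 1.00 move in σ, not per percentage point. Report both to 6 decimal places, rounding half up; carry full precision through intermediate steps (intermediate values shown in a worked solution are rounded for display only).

σ√T = 0.1928·√2.3941 = 0.298317
d₁ = (ln(S/K) + (r+σ²/2)T) / (σ√T) = (ln(117.37/115.26) + (0.0508+0.1928²/2)·2.3941) / 0.298317 = (0.018141 + 0.166117) / 0.298317 = 0.617657
d₂ = d₁ − σ√T = 0.617657 − 0.298317 = 0.319340
e^{−rT} = e^{−0.0508·2.3941} = 0.885485
N(d₁) = 0.731599,  N(d₂) = 0.625266
Call price V = S·N(d₁) − K·e^{−rT}·N(d₂) = 85.867815 − 63.815209 = 22.052606
φ(d₁) = (1/√(2π))·e^{−d₁²/2} = 0.329662
ν = S·φ(d₁)·√T = 59.868247

price = 22.052606
ν = 59.868247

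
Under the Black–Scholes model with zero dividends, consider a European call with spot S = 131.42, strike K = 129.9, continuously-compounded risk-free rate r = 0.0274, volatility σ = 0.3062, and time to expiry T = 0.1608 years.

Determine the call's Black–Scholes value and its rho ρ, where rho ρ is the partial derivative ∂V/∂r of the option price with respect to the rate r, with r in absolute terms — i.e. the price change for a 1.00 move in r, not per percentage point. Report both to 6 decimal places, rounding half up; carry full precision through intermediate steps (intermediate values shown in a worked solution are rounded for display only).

σ√T = 0.3062·√0.1608 = 0.122786
d₁ = (ln(S/K) + (r+σ²/2)T) / (σ√T) = (ln(131.42/129.9) + (0.0274+0.3062²/2)·0.1608) / 0.122786 = (0.011633 + 0.011944) / 0.122786 = 0.192021
d₂ = d₁ − σ√T = 0.192021 − 0.122786 = 0.069235
e^{−rT} = e^{−0.0274·0.1608} = 0.995604
N(d₁) = 0.576137,  N(d₂) = 0.527599
Call price V = S·N(d₁) − K·e^{−rT}·N(d₂) = 75.715949 − 68.233796 = 7.482154
ρ = K·T·e^{−rT}·N(d₂) = 10.971994

price = 7.482154
ρ = 10.971994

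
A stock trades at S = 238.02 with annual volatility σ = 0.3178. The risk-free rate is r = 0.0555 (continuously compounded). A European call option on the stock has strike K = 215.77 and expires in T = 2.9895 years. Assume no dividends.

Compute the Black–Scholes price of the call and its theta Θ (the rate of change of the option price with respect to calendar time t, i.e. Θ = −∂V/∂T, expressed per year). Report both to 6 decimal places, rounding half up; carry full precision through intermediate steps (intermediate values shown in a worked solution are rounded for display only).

σ√T = 0.3178·√2.9895 = 0.549482
d₁ = (ln(S/K) + (r+σ²/2)T) / (σ√T) = (ln(238.02/215.77) + (0.0555+0.3178²/2)·2.9895) / 0.549482 = (0.098142 + 0.316882) / 0.549482 = 0.755301
d₂ = d₁ − σ√T = 0.755301 − 0.549482 = 0.205819
e^{−rT} = e^{−0.0555·2.9895} = 0.847116
N(d₁) = 0.774966,  N(d₂) = 0.581534
Call price V = S·N(d₁) − K·e^{−rT}·N(d₂) = 184.457352 − 106.294108 = 78.163244
φ(d₁) = (1/√(2π))·e^{−d₁²/2} = 0.299938
Θ = −S·φ(d₁)·σ/(2√T) − r·K·e^{−rT}·N(d₂) = −6.561001 − 5.899323 = -12.460324

price = 78.163244
Θ = -12.460324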